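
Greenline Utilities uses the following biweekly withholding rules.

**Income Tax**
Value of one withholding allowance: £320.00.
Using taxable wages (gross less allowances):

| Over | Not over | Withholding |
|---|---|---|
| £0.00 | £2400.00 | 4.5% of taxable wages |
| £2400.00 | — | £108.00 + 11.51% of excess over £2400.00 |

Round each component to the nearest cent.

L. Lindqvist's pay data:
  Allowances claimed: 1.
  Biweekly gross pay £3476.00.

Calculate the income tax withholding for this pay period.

Income Tax: taxable = £3476.00 − 1×£320.00 = £3156.00
  £108.00 + 11.51% × (£3156.00 − £2400.00) = £108.00 + 11.51% × £756.00 = £195.02

£195.02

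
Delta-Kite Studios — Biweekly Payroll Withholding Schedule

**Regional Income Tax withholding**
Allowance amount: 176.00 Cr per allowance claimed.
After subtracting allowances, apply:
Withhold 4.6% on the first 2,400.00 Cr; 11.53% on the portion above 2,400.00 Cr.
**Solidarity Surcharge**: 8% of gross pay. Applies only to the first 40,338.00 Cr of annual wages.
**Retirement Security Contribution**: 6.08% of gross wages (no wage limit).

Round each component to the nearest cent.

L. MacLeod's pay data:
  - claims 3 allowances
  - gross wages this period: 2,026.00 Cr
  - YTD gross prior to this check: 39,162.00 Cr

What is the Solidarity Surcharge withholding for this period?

94.08 Cr

Solidarity Surcharge: cap 40,338.00 Cr − YTD 39,162.00 Cr = 1,176.00 Cr subject; 8% × 1,176.00 Cr = 94.08 Cr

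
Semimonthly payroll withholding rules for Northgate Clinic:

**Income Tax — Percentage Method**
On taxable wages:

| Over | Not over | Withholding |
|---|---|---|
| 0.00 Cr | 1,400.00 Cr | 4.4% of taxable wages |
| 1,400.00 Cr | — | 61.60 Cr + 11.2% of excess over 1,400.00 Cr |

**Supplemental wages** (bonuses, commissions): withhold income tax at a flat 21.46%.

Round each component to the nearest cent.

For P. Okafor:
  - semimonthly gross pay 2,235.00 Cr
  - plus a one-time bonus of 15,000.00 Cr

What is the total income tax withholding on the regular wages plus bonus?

Income Tax: taxable = 2,235.00 Cr
  61.60 Cr + 11.2% × (2,235.00 Cr − 1,400.00 Cr) = 61.60 Cr + 11.2% × 835.00 Cr = 155.12 Cr
Supplemental (21.46% flat on bonus): 21.46% × 15,000.00 Cr = 3,219.00 Cr
Total income tax: 155.12 Cr + 3,219.00 Cr = 3,374.12 Cr

3,374.12 Cr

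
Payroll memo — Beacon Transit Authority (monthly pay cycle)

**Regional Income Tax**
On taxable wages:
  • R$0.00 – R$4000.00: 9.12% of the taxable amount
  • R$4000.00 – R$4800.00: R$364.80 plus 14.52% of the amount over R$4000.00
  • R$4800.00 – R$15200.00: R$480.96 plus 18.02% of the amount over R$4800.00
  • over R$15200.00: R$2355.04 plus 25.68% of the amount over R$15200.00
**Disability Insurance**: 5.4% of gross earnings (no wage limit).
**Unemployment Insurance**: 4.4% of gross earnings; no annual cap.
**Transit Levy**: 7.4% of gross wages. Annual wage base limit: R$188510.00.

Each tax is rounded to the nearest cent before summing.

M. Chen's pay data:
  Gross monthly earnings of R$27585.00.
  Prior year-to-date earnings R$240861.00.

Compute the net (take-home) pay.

R$19346.16

Regional Income Tax: taxable = R$27585.00
  R$2355.04 + 25.68% × (R$27585.00 − R$15200.00) = R$2355.04 + 25.68% × R$12385.00 = R$5535.51
Disability Insurance: 5.4% × R$27585.00 = R$1489.59
Unemployment Insurance: 4.4% × R$27585.00 = R$1213.74
Transit Levy: YTD R$240861.00 ≥ cap R$188510.00 → R$0.00
Total withheld: R$5535.51 + R$1489.59 + R$1213.74 + R$0.00 = R$8238.84
Net pay: R$27585.00 − R$8238.84 = R$19346.16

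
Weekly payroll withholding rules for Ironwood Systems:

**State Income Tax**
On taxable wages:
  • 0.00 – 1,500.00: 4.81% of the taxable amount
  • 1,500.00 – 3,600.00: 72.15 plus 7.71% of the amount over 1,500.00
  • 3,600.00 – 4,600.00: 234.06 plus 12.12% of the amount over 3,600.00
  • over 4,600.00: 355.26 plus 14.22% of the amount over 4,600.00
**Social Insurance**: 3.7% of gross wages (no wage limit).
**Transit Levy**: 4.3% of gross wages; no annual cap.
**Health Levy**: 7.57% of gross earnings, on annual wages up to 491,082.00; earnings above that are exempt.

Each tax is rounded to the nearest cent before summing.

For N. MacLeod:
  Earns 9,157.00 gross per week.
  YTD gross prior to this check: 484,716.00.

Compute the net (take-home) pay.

6,939.26

State Income Tax: taxable = 9,157.00
  355.26 + 14.22% × (9,157.00 − 4,600.00) = 355.26 + 14.22% × 4,557.00 = 1,003.27
Social Insurance: 3.7% × 9,157.00 = 338.81
Transit Levy: 4.3% × 9,157.00 = 393.75
Health Levy: cap 491,082.00 − YTD 484,716.00 = 6,366.00 subject; 7.57% × 6,366.00 = 481.91
Total withheld: 1,003.27 + 338.81 + 393.75 + 481.91 = 2,217.74
Net pay: 9,157.00 − 2,217.74 = 6,939.26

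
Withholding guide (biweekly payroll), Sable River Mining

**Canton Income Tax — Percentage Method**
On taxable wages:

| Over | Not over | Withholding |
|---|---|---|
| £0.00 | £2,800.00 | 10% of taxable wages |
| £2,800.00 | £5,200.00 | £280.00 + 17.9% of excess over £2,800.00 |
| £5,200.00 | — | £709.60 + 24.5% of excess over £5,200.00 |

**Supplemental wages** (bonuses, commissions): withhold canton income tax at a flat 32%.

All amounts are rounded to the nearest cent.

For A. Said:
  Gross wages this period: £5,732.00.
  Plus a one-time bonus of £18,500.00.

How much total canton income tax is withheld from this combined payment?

£6,759.94

Canton Income Tax: taxable = £5,732.00
  £709.60 + 24.5% × (£5,732.00 − £5,200.00) = £709.60 + 24.5% × £532.00 = £839.94
Supplemental (32% flat on bonus): 32% × £18,500.00 = £5,920.00
Total canton income tax: £839.94 + £5,920.00 = £6,759.94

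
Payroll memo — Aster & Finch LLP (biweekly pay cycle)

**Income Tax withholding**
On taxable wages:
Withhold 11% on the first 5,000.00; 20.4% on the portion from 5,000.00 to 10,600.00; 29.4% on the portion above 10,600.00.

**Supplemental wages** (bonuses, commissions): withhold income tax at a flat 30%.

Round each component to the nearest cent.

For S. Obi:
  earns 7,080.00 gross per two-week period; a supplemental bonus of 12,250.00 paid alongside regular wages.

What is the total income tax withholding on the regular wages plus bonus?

Income Tax: taxable = 7,080.00
  550.00 + 20.4% × (7,080.00 − 5,000.00) = 550.00 + 20.4% × 2,080.00 = 974.32
Supplemental (30% flat on bonus): 30% × 12,250.00 = 3,675.00
Total income tax: 974.32 + 3,675.00 = 4,649.32

4,649.32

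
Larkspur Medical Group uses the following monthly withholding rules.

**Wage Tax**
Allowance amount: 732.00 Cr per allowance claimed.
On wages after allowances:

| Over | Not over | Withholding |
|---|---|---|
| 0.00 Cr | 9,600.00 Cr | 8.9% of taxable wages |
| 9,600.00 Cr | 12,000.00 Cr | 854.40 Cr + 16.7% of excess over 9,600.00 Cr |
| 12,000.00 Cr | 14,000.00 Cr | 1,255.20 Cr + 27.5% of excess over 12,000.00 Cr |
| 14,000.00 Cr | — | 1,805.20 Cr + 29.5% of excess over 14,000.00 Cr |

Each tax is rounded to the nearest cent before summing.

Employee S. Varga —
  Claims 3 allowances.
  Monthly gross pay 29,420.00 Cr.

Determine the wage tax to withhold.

Wage Tax: taxable = 29,420.00 Cr − 3×732.00 Cr = 27,224.00 Cr
  1,805.20 Cr + 29.5% × (27,224.00 Cr − 14,000.00 Cr) = 1,805.20 Cr + 29.5% × 13,224.00 Cr = 5,706.28 Cr

5,706.28 Cr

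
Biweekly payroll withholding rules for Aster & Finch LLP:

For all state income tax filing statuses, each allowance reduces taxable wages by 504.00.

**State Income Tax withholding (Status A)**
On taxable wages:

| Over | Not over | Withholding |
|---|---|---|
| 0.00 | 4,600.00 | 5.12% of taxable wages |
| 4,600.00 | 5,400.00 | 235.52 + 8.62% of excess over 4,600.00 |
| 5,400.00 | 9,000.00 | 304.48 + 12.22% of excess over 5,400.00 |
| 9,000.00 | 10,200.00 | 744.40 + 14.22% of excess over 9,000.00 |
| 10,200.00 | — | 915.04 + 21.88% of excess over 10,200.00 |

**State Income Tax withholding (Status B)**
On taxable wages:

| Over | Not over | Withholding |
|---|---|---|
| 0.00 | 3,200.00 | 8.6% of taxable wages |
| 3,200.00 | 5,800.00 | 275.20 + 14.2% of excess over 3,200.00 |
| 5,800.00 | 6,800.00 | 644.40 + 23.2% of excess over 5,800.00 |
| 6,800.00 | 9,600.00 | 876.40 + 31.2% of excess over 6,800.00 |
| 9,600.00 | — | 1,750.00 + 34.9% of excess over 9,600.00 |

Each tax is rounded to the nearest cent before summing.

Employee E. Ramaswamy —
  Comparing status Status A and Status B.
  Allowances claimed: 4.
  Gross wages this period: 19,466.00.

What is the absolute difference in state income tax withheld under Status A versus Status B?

State Income Tax (Status A): taxable = 19,466.00 − 4×504.00 = 17,450.00
  915.04 + 21.88% × (17,450.00 − 10,200.00) = 915.04 + 21.88% × 7,250.00 = 2,501.34
State Income Tax (Status B): taxable = 19,466.00 − 4×504.00 = 17,450.00
  1,750.00 + 34.9% × (17,450.00 − 9,600.00) = 1,750.00 + 34.9% × 7,850.00 = 4,489.65
Difference: |2,501.34 − 4,489.65| = 1,988.31 (higher under Status B)

1,988.31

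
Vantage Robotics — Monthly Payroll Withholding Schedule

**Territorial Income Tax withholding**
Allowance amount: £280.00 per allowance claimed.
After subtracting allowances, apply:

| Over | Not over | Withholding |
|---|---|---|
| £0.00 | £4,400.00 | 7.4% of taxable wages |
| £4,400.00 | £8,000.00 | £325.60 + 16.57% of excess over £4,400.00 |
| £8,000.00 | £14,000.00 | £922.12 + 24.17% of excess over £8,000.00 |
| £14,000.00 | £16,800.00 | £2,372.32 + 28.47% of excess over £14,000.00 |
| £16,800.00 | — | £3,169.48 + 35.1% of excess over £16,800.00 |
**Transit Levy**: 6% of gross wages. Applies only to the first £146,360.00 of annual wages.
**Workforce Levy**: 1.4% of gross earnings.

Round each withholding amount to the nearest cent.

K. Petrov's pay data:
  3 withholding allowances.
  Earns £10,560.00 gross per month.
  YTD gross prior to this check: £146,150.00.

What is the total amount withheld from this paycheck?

£1,498.28

Territorial Income Tax: taxable = £10,560.00 − 3×£280.00 = £9,720.00
  £922.12 + 24.17% × (£9,720.00 − £8,000.00) = £922.12 + 24.17% × £1,720.00 = £1,337.84
Transit Levy: cap £146,360.00 − YTD £146,150.00 = £210.00 subject; 6% × £210.00 = £12.60
Workforce Levy: 1.4% × £10,560.00 = £147.84
Total: £1,337.84 + £12.60 + £147.84 = £1,498.28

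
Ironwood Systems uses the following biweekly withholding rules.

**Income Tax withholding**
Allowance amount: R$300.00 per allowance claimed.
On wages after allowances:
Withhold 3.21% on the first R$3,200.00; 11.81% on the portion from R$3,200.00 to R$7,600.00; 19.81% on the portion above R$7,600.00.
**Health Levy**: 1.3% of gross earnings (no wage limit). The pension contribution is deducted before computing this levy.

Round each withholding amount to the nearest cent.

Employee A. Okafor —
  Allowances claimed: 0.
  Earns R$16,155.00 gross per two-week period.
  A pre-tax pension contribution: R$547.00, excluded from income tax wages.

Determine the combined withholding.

Income Tax: taxable = R$16,155.00 − R$547.00 = R$15,608.00
  R$622.36 + 19.81% × (R$15,608.00 − R$7,600.00) = R$622.36 + 19.81% × R$8,008.00 = R$2,208.74
Health Levy: 1.3% × R$15,608.00 = R$202.90
Total: R$2,208.74 + R$202.90 = R$2,411.64

R$2,411.64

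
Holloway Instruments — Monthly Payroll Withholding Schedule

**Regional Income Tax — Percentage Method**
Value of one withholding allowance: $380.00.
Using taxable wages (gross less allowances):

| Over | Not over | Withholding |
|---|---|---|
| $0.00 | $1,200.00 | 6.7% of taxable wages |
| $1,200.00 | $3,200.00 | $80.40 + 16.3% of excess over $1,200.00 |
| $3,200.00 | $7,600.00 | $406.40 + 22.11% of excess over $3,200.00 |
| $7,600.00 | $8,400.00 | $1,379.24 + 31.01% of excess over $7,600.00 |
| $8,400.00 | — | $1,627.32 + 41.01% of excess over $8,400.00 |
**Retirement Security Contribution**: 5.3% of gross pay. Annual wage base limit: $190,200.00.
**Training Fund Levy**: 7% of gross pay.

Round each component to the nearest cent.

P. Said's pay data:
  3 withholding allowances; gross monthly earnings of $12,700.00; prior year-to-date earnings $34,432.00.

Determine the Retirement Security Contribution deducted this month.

Retirement Security Contribution: 5.3% × $12,700.00 = $673.10

$673.10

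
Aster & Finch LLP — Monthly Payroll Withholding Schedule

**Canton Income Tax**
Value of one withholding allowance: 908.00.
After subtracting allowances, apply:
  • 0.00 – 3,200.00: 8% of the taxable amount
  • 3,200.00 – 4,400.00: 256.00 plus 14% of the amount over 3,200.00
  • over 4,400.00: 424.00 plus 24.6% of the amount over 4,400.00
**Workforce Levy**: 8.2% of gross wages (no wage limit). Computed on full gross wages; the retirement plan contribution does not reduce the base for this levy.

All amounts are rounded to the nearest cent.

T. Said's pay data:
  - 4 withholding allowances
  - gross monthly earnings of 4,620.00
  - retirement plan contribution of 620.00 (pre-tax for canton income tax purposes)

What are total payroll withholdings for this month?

Canton Income Tax: taxable = 4,620.00 − 620.00 − 4×908.00 = 368.00
  8% × 368.00 = 29.44
Workforce Levy: 8.2% × 4,620.00 = 378.84
Total: 29.44 + 378.84 = 408.28

408.28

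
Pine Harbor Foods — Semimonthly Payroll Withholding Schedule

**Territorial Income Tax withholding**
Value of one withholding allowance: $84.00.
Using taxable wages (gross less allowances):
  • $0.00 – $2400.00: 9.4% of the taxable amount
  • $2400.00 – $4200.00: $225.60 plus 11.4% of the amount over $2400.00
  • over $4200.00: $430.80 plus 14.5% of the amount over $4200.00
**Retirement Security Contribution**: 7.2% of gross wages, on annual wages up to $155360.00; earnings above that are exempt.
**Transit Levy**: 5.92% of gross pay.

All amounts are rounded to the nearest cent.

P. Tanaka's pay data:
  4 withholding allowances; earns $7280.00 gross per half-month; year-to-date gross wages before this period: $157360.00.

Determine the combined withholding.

Territorial Income Tax: taxable = $7280.00 − 4×$84.00 = $6944.00
  $430.80 + 14.5% × ($6944.00 − $4200.00) = $430.80 + 14.5% × $2744.00 = $828.68
Retirement Security Contribution: YTD $157360.00 ≥ cap $155360.00 → $0.00
Transit Levy: 5.92% × $7280.00 = $430.98
Total: $828.68 + $0.00 + $430.98 = $1259.66

$1259.66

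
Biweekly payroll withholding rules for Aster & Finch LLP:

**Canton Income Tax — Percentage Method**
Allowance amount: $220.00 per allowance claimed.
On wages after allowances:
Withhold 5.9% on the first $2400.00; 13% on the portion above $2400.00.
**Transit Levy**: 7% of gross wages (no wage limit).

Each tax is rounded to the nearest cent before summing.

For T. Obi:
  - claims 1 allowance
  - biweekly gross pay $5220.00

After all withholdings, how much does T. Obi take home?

Canton Income Tax: taxable = $5220.00 − 1×$220.00 = $5000.00
  $141.60 + 13% × ($5000.00 − $2400.00) = $141.60 + 13% × $2600.00 = $479.60
Transit Levy: 7% × $5220.00 = $365.40
Total withheld: $479.60 + $365.40 = $845.00
Net pay: $5220.00 − $845.00 = $4375.00

$4375.00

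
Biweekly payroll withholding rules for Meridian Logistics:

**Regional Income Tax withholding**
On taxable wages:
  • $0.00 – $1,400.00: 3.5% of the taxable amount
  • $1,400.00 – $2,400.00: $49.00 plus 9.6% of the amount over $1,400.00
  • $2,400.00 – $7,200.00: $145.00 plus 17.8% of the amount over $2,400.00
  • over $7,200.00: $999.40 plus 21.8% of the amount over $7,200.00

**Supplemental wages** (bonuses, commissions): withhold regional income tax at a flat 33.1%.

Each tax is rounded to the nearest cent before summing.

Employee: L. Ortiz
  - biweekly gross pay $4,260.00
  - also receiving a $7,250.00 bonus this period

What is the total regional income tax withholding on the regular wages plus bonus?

$2,875.83

Regional Income Tax: taxable = $4,260.00
  $145.00 + 17.8% × ($4,260.00 − $2,400.00) = $145.00 + 17.8% × $1,860.00 = $476.08
Supplemental (33.1% flat on bonus): 33.1% × $7,250.00 = $2,399.75
Total regional income tax: $476.08 + $2,399.75 = $2,875.83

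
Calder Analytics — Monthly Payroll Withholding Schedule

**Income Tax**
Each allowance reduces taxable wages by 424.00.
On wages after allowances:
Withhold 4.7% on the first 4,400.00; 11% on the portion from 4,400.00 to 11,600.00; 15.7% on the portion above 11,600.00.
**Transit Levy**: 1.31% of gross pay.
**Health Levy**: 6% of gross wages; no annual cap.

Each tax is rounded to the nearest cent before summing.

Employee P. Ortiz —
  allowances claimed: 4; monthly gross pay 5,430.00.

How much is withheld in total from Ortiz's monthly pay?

Income Tax: taxable = 5,430.00 − 4×424.00 = 3,734.00
  4.7% × 3,734.00 = 175.50
Transit Levy: 1.31% × 5,430.00 = 71.13
Health Levy: 6% × 5,430.00 = 325.80
Total: 175.50 + 71.13 + 325.80 = 572.43

572.43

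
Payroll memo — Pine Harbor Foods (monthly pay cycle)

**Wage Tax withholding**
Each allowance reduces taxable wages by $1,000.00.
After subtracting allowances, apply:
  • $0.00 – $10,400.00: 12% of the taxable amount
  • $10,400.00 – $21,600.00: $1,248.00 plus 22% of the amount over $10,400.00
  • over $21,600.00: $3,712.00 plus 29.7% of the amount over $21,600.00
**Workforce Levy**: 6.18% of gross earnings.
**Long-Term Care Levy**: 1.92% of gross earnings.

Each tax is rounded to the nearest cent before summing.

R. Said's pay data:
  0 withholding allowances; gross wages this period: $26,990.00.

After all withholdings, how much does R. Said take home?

Wage Tax: taxable = $26,990.00
  $3,712.00 + 29.7% × ($26,990.00 − $21,600.00) = $3,712.00 + 29.7% × $5,390.00 = $5,312.83
Workforce Levy: 6.18% × $26,990.00 = $1,667.98
Long-Term Care Levy: 1.92% × $26,990.00 = $518.21
Total withheld: $5,312.83 + $1,667.98 + $518.21 = $7,499.02
Net pay: $26,990.00 − $7,499.02 = $19,490.98

$19,490.98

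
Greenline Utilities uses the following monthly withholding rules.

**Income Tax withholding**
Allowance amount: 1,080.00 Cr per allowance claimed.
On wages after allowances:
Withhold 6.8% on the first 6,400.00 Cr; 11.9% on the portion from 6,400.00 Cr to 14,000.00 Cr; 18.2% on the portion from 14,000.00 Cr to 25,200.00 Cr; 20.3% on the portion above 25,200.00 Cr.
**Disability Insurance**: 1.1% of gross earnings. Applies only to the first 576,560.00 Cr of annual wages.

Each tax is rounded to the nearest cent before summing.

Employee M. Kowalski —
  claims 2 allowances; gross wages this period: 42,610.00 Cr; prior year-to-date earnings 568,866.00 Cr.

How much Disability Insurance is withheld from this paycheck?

84.63 Cr

Disability Insurance: cap 576,560.00 Cr − YTD 568,866.00 Cr = 7,694.00 Cr subject; 1.1% × 7,694.00 Cr = 84.63 Cr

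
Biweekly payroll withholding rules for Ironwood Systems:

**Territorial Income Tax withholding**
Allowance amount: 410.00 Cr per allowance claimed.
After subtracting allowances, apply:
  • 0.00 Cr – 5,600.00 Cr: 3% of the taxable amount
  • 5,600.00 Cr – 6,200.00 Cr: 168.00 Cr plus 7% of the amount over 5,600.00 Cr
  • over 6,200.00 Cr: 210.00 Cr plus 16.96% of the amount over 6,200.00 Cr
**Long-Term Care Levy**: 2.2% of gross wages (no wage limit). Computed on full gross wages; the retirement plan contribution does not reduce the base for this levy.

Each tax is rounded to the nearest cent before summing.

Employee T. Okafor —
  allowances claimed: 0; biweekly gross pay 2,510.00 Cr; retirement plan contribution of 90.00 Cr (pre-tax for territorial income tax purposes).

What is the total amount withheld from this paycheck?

Territorial Income Tax: taxable = 2,510.00 Cr − 90.00 Cr = 2,420.00 Cr
  3% × 2,420.00 Cr = 72.60 Cr
Long-Term Care Levy: 2.2% × 2,510.00 Cr = 55.22 Cr
Total: 72.60 Cr + 55.22 Cr = 127.82 Cr

127.82 Cr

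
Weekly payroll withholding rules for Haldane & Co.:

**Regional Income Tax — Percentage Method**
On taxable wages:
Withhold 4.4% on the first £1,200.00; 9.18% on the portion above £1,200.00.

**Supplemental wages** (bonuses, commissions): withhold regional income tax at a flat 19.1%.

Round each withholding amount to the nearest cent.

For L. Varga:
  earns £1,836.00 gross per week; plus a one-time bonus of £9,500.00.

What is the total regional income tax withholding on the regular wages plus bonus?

Regional Income Tax: taxable = £1,836.00
  £52.80 + 9.18% × (£1,836.00 − £1,200.00) = £52.80 + 9.18% × £636.00 = £111.18
Supplemental (19.1% flat on bonus): 19.1% × £9,500.00 = £1,814.50
Total regional income tax: £111.18 + £1,814.50 = £1,925.68

£1,925.68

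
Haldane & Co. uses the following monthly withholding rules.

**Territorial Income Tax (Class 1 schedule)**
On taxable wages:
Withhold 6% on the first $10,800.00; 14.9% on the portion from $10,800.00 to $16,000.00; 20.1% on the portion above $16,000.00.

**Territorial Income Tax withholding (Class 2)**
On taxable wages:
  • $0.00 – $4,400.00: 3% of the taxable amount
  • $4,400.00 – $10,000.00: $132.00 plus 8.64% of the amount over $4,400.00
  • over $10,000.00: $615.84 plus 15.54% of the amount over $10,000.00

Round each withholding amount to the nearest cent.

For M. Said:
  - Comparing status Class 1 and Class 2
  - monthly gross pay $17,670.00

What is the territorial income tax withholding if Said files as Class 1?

$1,758.47

Territorial Income Tax (Class 1): taxable = $17,670.00
  $1,422.80 + 20.1% × ($17,670.00 − $16,000.00) = $1,422.80 + 20.1% × $1,670.00 = $1,758.47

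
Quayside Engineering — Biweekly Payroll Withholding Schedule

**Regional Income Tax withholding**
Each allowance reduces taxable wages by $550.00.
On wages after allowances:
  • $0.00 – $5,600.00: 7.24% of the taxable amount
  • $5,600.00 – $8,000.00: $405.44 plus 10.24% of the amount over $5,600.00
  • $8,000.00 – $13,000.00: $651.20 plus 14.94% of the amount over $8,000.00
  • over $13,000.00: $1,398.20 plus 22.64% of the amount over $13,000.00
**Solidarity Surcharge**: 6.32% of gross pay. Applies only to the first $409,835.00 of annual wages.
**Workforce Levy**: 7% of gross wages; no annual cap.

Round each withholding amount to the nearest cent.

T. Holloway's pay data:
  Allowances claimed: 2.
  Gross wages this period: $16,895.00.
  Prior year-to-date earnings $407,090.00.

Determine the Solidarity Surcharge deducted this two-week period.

Solidarity Surcharge: cap $409,835.00 − YTD $407,090.00 = $2,745.00 subject; 6.32% × $2,745.00 = $173.48

$173.48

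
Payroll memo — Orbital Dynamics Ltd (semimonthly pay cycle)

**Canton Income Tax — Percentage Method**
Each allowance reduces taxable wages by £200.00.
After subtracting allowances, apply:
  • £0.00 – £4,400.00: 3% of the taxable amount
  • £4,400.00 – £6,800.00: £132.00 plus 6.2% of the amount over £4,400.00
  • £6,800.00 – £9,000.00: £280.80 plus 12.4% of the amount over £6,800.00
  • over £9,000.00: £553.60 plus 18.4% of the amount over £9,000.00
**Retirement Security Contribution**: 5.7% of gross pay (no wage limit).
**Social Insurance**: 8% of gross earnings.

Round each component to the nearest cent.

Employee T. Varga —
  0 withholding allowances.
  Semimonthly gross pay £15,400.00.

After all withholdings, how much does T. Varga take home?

£11,559.00

Canton Income Tax: taxable = £15,400.00
  £553.60 + 18.4% × (£15,400.00 − £9,000.00) = £553.60 + 18.4% × £6,400.00 = £1,731.20
Retirement Security Contribution: 5.7% × £15,400.00 = £877.80
Social Insurance: 8% × £15,400.00 = £1,232.00
Total withheld: £1,731.20 + £877.80 + £1,232.00 = £3,841.00
Net pay: £15,400.00 − £3,841.00 = £11,559.00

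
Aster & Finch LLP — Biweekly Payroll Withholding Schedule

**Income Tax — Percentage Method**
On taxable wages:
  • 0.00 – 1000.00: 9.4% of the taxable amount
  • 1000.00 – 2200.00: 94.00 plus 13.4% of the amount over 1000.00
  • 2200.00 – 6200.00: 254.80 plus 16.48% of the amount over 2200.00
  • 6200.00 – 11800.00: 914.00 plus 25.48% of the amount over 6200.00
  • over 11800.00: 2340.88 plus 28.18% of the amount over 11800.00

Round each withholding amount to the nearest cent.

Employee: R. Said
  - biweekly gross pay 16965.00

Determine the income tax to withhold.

Income Tax: taxable = 16965.00
  2340.88 + 28.18% × (16965.00 − 11800.00) = 2340.88 + 28.18% × 5165.00 = 3796.38

3796.38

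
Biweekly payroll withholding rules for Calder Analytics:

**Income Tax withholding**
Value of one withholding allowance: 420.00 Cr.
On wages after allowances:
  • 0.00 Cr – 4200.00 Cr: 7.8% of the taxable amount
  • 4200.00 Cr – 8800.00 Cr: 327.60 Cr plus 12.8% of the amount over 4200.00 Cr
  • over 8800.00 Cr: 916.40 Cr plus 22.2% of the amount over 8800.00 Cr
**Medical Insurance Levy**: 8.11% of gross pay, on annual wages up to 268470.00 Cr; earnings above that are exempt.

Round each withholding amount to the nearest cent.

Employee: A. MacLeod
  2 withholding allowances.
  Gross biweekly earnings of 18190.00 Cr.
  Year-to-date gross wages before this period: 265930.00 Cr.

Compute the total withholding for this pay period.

Income Tax: taxable = 18190.00 Cr − 2×420.00 Cr = 17350.00 Cr
  916.40 Cr + 22.2% × (17350.00 Cr − 8800.00 Cr) = 916.40 Cr + 22.2% × 8550.00 Cr = 2814.50 Cr
Medical Insurance Levy: cap 268470.00 Cr − YTD 265930.00 Cr = 2540.00 Cr subject; 8.11% × 2540.00 Cr = 205.99 Cr
Total: 2814.50 Cr + 205.99 Cr = 3020.49 Cr

3020.49 Cr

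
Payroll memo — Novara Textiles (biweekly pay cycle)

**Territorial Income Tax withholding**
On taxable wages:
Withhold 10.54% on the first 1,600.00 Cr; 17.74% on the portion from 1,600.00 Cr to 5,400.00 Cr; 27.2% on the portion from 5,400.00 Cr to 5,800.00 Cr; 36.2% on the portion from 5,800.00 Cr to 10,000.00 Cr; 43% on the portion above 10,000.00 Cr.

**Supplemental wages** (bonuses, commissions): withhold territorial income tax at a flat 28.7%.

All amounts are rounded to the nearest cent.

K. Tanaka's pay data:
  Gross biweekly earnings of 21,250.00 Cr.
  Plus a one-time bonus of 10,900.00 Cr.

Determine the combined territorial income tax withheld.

10,437.76 Cr

Territorial Income Tax: taxable = 21,250.00 Cr
  2,471.96 Cr + 43% × (21,250.00 Cr − 10,000.00 Cr) = 2,471.96 Cr + 43% × 11,250.00 Cr = 7,309.46 Cr
Supplemental (28.7% flat on bonus): 28.7% × 10,900.00 Cr = 3,128.30 Cr
Total territorial income tax: 7,309.46 Cr + 3,128.30 Cr = 10,437.76 Cr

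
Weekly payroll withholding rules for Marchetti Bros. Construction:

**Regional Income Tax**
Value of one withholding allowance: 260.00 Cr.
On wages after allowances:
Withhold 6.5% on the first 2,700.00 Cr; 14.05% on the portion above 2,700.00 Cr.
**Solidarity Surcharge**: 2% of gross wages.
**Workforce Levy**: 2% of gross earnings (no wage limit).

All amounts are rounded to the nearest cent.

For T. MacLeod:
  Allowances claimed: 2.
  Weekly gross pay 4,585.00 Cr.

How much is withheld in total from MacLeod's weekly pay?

Regional Income Tax: taxable = 4,585.00 Cr − 2×260.00 Cr = 4,065.00 Cr
  175.50 Cr + 14.05% × (4,065.00 Cr − 2,700.00 Cr) = 175.50 Cr + 14.05% × 1,365.00 Cr = 367.28 Cr
Solidarity Surcharge: 2% × 4,585.00 Cr = 91.70 Cr
Workforce Levy: 2% × 4,585.00 Cr = 91.70 Cr
Total: 367.28 Cr + 91.70 Cr + 91.70 Cr = 550.68 Cr

550.68 Cr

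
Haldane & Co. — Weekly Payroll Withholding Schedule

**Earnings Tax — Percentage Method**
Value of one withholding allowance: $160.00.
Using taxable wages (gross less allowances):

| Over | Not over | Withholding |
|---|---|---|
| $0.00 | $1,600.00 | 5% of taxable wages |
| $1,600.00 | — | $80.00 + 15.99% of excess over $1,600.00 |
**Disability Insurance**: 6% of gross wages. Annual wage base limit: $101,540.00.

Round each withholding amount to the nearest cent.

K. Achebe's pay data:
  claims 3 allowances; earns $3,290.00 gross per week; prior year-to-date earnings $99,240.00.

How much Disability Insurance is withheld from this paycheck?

$138.00

Disability Insurance: cap $101,540.00 − YTD $99,240.00 = $2,300.00 subject; 6% × $2,300.00 = $138.00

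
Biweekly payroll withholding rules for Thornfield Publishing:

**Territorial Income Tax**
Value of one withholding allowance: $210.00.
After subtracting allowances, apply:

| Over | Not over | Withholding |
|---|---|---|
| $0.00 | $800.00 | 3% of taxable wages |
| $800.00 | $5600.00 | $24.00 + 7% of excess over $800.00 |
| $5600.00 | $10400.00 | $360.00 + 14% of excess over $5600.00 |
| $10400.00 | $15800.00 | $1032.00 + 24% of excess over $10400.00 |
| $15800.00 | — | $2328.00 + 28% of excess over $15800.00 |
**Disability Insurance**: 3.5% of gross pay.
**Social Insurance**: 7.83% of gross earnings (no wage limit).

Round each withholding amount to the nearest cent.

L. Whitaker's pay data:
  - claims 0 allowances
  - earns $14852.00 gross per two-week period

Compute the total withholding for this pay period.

$3783.21

Territorial Income Tax: taxable = $14852.00
  $1032.00 + 24% × ($14852.00 − $10400.00) = $1032.00 + 24% × $4452.00 = $2100.48
Disability Insurance: 3.5% × $14852.00 = $519.82
Social Insurance: 7.83% × $14852.00 = $1162.91
Total: $2100.48 + $519.82 + $1162.91 = $3783.21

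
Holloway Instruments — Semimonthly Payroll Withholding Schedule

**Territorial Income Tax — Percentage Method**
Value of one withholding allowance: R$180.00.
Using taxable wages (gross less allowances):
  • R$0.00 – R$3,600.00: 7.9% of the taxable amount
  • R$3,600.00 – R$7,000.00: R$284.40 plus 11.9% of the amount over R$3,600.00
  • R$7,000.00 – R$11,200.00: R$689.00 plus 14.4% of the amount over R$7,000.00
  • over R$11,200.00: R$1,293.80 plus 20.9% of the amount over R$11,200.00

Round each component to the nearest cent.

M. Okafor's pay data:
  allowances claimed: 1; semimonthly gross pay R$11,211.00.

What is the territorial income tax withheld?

Territorial Income Tax: taxable = R$11,211.00 − 1×R$180.00 = R$11,031.00
  R$689.00 + 14.4% × (R$11,031.00 − R$7,000.00) = R$689.00 + 14.4% × R$4,031.00 = R$1,269.46

R$1,269.46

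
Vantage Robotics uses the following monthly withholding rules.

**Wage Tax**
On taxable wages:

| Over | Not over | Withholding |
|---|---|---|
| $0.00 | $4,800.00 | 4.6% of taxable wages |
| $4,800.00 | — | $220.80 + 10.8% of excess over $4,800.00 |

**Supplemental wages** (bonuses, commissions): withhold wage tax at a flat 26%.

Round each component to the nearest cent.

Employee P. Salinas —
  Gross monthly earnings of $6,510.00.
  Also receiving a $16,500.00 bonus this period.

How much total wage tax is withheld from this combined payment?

Wage Tax: taxable = $6,510.00
  $220.80 + 10.8% × ($6,510.00 − $4,800.00) = $220.80 + 10.8% × $1,710.00 = $405.48
Supplemental (26% flat on bonus): 26% × $16,500.00 = $4,290.00
Total wage tax: $405.48 + $4,290.00 = $4,695.48

$4,695.48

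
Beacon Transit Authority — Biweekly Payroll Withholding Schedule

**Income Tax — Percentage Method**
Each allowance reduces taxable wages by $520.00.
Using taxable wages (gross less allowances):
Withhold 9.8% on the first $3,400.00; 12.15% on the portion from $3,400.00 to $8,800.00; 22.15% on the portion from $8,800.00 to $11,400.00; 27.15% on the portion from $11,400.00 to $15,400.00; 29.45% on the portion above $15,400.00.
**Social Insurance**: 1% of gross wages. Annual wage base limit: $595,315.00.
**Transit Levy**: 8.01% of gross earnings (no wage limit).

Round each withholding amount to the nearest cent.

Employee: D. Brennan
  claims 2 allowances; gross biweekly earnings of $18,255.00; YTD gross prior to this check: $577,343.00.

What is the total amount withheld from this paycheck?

$4,827.67

Income Tax: taxable = $18,255.00 − 2×$520.00 = $17,215.00
  $2,651.20 + 29.45% × ($17,215.00 − $15,400.00) = $2,651.20 + 29.45% × $1,815.00 = $3,185.72
Social Insurance: cap $595,315.00 − YTD $577,343.00 = $17,972.00 subject; 1% × $17,972.00 = $179.72
Transit Levy: 8.01% × $18,255.00 = $1,462.23
Total: $3,185.72 + $179.72 + $1,462.23 = $4,827.67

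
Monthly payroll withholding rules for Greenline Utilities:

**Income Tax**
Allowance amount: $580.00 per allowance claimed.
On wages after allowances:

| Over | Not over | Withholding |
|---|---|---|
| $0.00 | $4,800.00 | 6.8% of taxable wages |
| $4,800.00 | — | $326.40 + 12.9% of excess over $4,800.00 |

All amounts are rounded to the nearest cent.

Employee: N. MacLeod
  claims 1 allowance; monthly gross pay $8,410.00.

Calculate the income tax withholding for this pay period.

Income Tax: taxable = $8,410.00 − 1×$580.00 = $7,830.00
  $326.40 + 12.9% × ($7,830.00 − $4,800.00) = $326.40 + 12.9% × $3,030.00 = $717.27

$717.27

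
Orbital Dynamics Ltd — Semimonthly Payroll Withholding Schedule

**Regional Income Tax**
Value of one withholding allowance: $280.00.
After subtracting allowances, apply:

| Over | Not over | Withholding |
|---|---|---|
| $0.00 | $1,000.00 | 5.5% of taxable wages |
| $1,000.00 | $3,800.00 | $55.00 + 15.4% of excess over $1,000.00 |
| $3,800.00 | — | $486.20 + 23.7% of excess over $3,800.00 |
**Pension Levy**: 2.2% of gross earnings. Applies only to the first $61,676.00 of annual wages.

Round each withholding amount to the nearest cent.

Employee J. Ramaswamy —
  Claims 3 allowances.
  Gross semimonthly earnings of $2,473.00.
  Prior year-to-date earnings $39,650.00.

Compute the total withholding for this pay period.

Regional Income Tax: taxable = $2,473.00 − 3×$280.00 = $1,633.00
  $55.00 + 15.4% × ($1,633.00 − $1,000.00) = $55.00 + 15.4% × $633.00 = $152.48
Pension Levy: 2.2% × $2,473.00 = $54.41
Total: $152.48 + $54.41 = $206.89

$206.89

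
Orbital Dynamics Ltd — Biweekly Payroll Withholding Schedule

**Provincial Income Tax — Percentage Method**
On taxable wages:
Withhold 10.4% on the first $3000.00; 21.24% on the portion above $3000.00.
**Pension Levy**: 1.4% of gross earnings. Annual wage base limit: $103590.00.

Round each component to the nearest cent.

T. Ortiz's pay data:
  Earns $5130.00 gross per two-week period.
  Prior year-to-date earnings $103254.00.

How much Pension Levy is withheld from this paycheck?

Pension Levy: cap $103590.00 − YTD $103254.00 = $336.00 subject; 1.4% × $336.00 = $4.70

$4.70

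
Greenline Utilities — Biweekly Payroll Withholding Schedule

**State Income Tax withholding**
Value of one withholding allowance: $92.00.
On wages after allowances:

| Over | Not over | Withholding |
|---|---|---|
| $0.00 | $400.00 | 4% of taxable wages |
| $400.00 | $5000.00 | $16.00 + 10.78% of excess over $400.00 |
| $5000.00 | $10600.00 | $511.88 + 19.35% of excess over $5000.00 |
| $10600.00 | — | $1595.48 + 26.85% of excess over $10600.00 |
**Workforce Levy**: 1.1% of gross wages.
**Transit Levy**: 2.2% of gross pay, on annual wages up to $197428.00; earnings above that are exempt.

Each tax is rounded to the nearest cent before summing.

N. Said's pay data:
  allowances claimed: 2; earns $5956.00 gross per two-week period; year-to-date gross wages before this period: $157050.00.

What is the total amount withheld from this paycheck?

$857.81

State Income Tax: taxable = $5956.00 − 2×$92.00 = $5772.00
  $511.88 + 19.35% × ($5772.00 − $5000.00) = $511.88 + 19.35% × $772.00 = $661.26
Workforce Levy: 1.1% × $5956.00 = $65.52
Transit Levy: 2.2% × $5956.00 = $131.03
Total: $661.26 + $65.52 + $131.03 = $857.81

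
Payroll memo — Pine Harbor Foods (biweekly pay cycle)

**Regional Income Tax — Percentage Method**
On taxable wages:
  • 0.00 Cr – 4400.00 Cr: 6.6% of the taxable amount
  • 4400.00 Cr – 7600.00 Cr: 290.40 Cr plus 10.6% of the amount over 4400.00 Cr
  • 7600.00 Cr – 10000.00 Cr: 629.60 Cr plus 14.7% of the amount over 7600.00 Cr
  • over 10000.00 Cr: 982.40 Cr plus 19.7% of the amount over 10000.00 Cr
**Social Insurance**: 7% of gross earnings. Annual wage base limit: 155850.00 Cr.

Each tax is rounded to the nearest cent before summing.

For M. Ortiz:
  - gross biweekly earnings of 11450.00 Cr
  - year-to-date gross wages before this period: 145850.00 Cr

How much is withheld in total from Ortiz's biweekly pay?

1968.05 Cr

Regional Income Tax: taxable = 11450.00 Cr
  982.40 Cr + 19.7% × (11450.00 Cr − 10000.00 Cr) = 982.40 Cr + 19.7% × 1450.00 Cr = 1268.05 Cr
Social Insurance: cap 155850.00 Cr − YTD 145850.00 Cr = 10000.00 Cr subject; 7% × 10000.00 Cr = 700.00 Cr
Total: 1268.05 Cr + 700.00 Cr = 1968.05 Cr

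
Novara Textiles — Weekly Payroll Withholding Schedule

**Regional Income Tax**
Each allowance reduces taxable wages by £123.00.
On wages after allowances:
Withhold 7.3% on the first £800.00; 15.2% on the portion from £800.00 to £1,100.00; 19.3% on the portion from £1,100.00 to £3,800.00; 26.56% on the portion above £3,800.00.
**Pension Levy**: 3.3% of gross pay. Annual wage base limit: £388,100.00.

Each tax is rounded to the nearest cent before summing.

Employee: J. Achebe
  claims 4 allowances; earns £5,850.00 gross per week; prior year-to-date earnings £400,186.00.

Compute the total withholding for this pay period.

Regional Income Tax: taxable = £5,850.00 − 4×£123.00 = £5,358.00
  £625.10 + 26.56% × (£5,358.00 − £3,800.00) = £625.10 + 26.56% × £1,558.00 = £1,038.90
Pension Levy: YTD £400,186.00 ≥ cap £388,100.00 → £0.00
Total: £1,038.90 + £0.00 = £1,038.90

£1,038.90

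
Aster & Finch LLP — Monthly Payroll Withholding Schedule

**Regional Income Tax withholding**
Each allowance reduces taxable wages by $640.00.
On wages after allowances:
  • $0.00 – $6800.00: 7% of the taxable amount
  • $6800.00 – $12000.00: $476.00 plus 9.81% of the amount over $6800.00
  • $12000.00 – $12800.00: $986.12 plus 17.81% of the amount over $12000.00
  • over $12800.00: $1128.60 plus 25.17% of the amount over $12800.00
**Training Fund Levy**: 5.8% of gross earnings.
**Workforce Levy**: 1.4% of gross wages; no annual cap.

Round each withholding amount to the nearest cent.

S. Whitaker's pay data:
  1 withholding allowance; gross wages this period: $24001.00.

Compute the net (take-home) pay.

Regional Income Tax: taxable = $24001.00 − 1×$640.00 = $23361.00
  $1128.60 + 25.17% × ($23361.00 − $12800.00) = $1128.60 + 25.17% × $10561.00 = $3786.80
Training Fund Levy: 5.8% × $24001.00 = $1392.06
Workforce Levy: 1.4% × $24001.00 = $336.01
Total withheld: $3786.80 + $1392.06 + $336.01 = $5514.87
Net pay: $24001.00 − $5514.87 = $18486.13

$18486.13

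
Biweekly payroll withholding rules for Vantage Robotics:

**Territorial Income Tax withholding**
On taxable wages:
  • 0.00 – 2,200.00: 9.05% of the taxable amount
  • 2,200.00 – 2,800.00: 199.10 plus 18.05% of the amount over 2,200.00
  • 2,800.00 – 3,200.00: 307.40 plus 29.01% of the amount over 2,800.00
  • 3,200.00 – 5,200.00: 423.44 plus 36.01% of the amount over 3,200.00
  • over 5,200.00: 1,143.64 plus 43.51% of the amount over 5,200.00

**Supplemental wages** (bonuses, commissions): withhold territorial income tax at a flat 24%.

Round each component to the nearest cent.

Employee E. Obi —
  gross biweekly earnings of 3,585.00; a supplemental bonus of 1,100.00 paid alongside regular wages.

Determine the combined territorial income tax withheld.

Territorial Income Tax: taxable = 3,585.00
  423.44 + 36.01% × (3,585.00 − 3,200.00) = 423.44 + 36.01% × 385.00 = 562.08
Supplemental (24% flat on bonus): 24% × 1,100.00 = 264.00
Total territorial income tax: 562.08 + 264.00 = 826.08

826.08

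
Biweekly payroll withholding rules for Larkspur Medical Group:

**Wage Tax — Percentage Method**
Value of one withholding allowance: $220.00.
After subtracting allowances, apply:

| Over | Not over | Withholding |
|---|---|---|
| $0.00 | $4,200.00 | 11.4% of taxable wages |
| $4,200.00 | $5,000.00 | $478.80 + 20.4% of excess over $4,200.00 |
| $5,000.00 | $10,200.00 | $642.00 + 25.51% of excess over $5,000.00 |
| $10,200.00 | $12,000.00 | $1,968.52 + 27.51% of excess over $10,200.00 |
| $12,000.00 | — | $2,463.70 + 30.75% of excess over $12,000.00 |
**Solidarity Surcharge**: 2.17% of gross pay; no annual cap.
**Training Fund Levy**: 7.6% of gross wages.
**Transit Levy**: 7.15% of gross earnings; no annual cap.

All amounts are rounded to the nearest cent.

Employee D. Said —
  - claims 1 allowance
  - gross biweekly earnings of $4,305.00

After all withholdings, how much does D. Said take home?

Wage Tax: taxable = $4,305.00 − 1×$220.00 = $4,085.00
  11.4% × $4,085.00 = $465.69
Solidarity Surcharge: 2.17% × $4,305.00 = $93.42
Training Fund Levy: 7.6% × $4,305.00 = $327.18
Transit Levy: 7.15% × $4,305.00 = $307.81
Total withheld: $465.69 + $93.42 + $327.18 + $307.81 = $1,194.10
Net pay: $4,305.00 − $1,194.10 = $3,110.90

$3,110.90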